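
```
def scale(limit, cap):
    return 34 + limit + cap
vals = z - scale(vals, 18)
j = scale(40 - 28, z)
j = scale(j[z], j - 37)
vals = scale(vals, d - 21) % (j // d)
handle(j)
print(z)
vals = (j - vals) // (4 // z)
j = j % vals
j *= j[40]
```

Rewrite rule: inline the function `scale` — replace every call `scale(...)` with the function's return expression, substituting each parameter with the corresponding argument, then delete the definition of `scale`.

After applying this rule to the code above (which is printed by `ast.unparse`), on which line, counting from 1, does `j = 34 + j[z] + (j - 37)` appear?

Transformed code:
vals = z - (34 + vals + 18)
j = 34 + (40 - 28) + z
j = 34 + j[z] + (j - 37)
vals = (34 + vals + (d - 21)) % (j // d)
handle(j)
print(z)
vals = (j - vals) // (4 // z)
j = j % vals
j *= j[40]

3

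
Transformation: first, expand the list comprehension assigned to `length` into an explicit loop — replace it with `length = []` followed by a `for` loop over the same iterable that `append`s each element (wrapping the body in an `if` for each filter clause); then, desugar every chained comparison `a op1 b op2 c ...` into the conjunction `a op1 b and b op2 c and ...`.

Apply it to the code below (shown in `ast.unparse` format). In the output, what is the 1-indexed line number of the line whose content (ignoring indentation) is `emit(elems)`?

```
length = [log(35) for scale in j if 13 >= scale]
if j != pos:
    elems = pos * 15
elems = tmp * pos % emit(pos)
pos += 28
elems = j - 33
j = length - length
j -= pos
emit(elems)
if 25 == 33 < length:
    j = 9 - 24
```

12

Transformed code:
length = []
for scale in j:
    if 13 >= scale:
        length.append(log(35))
if j != pos:
    elems = pos * 15
elems = tmp * pos % emit(pos)
pos += 28
elems = j - 33
j = length - length
j -= pos
emit(elems)
if 25 == 33 and 33 < length:
    j = 9 - 24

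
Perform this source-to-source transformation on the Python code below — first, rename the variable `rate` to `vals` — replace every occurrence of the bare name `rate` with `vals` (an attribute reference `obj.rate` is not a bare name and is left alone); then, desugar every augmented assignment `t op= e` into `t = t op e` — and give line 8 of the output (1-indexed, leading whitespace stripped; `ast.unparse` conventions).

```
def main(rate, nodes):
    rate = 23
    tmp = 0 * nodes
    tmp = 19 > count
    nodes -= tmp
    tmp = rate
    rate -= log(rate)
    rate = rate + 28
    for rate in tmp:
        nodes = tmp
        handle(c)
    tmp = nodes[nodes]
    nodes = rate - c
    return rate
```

vals = vals + 28

Transformed code:
def main(vals, nodes):
    vals = 23
    tmp = 0 * nodes
    tmp = 19 > count
    nodes = nodes - tmp
    tmp = vals
    vals = vals - log(vals)
    vals = vals + 28
    for vals in tmp:
        nodes = tmp
        handle(c)
    tmp = nodes[nodes]
    nodes = vals - c
    return vals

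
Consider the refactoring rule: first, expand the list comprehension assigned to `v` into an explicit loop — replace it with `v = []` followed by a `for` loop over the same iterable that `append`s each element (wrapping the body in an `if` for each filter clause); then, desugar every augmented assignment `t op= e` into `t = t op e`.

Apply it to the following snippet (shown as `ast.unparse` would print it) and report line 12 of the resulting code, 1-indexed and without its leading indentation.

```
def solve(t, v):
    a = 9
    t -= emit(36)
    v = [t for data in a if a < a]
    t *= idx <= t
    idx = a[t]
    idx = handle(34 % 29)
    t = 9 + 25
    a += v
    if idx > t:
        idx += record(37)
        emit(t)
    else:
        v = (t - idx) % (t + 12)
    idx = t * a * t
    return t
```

a = a + v

Transformed code:
def solve(t, v):
    a = 9
    t = t - emit(36)
    v = []
    for data in a:
        if a < a:
            v.append(t)
    t = t * (idx <= t)
    idx = a[t]
    idx = handle(34 % 29)
    t = 9 + 25
    a = a + v
    if idx > t:
        idx = idx + record(37)
        emit(t)
    else:
        v = (t - idx) % (t + 12)
    idx = t * a * t
    return t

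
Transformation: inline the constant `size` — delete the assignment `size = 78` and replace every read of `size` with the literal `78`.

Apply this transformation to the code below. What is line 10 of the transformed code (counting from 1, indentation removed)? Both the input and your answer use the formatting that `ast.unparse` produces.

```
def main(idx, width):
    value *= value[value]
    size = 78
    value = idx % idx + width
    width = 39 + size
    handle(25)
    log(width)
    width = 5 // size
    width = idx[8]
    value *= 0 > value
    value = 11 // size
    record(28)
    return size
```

value = 11 // 78

Transformed code:
def main(idx, width):
    value *= value[value]
    value = idx % idx + width
    width = 39 + 78
    handle(25)
    log(width)
    width = 5 // 78
    width = idx[8]
    value *= 0 > value
    value = 11 // 78
    record(28)
    return 78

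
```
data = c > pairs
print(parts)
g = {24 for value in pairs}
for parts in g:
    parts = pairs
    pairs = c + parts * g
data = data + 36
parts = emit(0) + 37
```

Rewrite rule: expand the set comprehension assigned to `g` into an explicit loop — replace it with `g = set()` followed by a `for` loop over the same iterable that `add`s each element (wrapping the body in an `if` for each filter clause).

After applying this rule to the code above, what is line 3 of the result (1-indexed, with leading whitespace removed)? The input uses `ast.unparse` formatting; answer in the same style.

g = set()

Transformed code:
data = c > pairs
print(parts)
g = set()
for value in pairs:
    g.add(24)
for parts in g:
    parts = pairs
    pairs = c + parts * g
data = data + 36
parts = emit(0) + 37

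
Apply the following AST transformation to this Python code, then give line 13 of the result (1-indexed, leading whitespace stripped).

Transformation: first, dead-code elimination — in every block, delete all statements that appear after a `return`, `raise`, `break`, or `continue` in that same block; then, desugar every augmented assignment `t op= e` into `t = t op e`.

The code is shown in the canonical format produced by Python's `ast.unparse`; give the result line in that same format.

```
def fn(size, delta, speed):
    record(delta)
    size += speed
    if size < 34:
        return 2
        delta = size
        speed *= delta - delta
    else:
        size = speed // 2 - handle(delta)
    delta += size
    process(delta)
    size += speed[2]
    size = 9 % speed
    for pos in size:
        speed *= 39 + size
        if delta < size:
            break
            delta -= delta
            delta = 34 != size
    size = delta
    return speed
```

speed = speed * (39 + size)

Transformed code:
def fn(size, delta, speed):
    record(delta)
    size = size + speed
    if size < 34:
        return 2
    else:
        size = speed // 2 - handle(delta)
    delta = delta + size
    process(delta)
    size = size + speed[2]
    size = 9 % speed
    for pos in size:
        speed = speed * (39 + size)
        if delta < size:
            break
    size = delta
    return speed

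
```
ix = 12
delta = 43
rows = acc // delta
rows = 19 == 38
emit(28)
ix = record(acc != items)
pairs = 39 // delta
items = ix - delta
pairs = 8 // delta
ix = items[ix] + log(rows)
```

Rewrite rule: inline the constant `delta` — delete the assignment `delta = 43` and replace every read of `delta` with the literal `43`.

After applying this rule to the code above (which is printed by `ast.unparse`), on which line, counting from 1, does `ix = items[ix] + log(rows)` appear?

Transformed code:
ix = 12
rows = acc // 43
rows = 19 == 38
emit(28)
ix = record(acc != items)
pairs = 39 // 43
items = ix - 43
pairs = 8 // 43
ix = items[ix] + log(rows)

9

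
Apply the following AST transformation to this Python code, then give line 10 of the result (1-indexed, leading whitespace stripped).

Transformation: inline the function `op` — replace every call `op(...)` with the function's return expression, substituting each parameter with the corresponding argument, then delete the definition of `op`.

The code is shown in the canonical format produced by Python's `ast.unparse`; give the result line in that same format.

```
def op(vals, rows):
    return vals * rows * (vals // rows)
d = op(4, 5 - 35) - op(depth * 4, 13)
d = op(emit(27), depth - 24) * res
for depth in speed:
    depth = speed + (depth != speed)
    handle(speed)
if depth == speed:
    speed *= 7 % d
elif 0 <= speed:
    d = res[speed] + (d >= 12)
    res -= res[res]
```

res -= res[res]

Transformed code:
d = 4 * (5 - 35) * (4 // (5 - 35)) - depth * 4 * 13 * (depth * 4 // 13)
d = emit(27) * (depth - 24) * (emit(27) // (depth - 24)) * res
for depth in speed:
    depth = speed + (depth != speed)
    handle(speed)
if depth == speed:
    speed *= 7 % d
elif 0 <= speed:
    d = res[speed] + (d >= 12)
    res -= res[res]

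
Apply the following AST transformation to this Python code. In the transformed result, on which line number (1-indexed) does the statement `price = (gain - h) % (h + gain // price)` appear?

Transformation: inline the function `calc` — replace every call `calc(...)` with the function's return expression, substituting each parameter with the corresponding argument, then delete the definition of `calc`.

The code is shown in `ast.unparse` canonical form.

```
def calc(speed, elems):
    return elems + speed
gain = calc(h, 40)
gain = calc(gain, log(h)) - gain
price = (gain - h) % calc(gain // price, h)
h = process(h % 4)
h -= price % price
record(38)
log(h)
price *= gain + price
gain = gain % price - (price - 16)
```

3

Transformed code:
gain = 40 + h
gain = log(h) + gain - gain
price = (gain - h) % (h + gain // price)
h = process(h % 4)
h -= price % price
record(38)
log(h)
price *= gain + price
gain = gain % price - (price - 16)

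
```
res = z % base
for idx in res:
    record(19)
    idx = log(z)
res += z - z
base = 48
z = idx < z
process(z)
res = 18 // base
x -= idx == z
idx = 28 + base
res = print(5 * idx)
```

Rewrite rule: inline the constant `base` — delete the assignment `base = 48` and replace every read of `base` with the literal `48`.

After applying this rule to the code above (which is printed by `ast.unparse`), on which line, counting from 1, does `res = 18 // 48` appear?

Transformed code:
res = z % 48
for idx in res:
    record(19)
    idx = log(z)
res += z - z
z = idx < z
process(z)
res = 18 // 48
x -= idx == z
idx = 28 + 48
res = print(5 * idx)

8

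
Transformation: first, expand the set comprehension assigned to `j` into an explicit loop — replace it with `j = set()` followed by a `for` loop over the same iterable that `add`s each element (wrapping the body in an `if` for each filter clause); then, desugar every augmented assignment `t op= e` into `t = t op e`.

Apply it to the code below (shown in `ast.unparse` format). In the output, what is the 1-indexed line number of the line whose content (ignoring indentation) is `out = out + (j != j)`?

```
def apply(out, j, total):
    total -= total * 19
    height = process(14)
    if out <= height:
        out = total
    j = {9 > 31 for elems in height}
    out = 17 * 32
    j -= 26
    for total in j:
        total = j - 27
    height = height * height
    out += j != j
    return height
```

Transformed code:
def apply(out, j, total):
    total = total - total * 19
    height = process(14)
    if out <= height:
        out = total
    j = set()
    for elems in height:
        j.add(9 > 31)
    out = 17 * 32
    j = j - 26
    for total in j:
        total = j - 27
    height = height * height
    out = out + (j != j)
    return height

14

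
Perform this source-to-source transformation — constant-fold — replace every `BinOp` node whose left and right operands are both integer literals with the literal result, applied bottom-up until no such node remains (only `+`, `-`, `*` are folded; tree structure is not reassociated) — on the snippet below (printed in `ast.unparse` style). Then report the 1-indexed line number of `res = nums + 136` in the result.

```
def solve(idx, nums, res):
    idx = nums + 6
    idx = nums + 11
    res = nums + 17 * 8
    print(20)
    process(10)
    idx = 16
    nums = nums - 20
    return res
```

Transformed code:
def solve(idx, nums, res):
    idx = nums + 6
    idx = nums + 11
    res = nums + 136
    print(20)
    process(10)
    idx = 16
    nums = nums - 20
    return res

4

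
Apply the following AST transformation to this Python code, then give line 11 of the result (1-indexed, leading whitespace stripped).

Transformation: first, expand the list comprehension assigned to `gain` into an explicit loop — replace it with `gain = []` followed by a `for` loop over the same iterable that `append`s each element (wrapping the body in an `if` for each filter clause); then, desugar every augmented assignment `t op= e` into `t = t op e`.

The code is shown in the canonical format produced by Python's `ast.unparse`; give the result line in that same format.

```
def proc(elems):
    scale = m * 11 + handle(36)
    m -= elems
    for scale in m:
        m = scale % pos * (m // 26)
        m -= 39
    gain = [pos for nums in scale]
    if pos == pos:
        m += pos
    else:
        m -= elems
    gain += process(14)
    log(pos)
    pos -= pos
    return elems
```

Transformed code:
def proc(elems):
    scale = m * 11 + handle(36)
    m = m - elems
    for scale in m:
        m = scale % pos * (m // 26)
        m = m - 39
    gain = []
    for nums in scale:
        gain.append(pos)
    if pos == pos:
        m = m + pos
    else:
        m = m - elems
    gain = gain + process(14)
    log(pos)
    pos = pos - pos
    return elems

m = m + pos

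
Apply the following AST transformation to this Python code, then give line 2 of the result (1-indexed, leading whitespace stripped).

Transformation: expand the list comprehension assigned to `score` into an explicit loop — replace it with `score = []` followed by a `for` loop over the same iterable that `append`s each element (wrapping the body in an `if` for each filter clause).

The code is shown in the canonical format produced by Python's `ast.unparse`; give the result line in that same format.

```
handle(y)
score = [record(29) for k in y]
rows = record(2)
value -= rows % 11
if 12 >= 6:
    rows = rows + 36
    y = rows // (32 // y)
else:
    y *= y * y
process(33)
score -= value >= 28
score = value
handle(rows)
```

score = []

Transformed code:
handle(y)
score = []
for k in y:
    score.append(record(29))
rows = record(2)
value -= rows % 11
if 12 >= 6:
    rows = rows + 36
    y = rows // (32 // y)
else:
    y *= y * y
process(33)
score -= value >= 28
score = value
handle(rows)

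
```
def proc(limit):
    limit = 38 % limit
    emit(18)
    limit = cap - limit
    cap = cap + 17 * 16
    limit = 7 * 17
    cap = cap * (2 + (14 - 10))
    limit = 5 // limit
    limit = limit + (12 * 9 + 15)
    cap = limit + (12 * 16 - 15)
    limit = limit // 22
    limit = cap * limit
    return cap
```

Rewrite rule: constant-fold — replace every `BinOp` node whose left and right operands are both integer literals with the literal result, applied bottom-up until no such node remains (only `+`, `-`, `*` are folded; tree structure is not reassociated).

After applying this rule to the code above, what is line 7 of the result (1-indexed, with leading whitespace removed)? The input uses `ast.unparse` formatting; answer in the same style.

cap = cap * 6

Transformed code:
def proc(limit):
    limit = 38 % limit
    emit(18)
    limit = cap - limit
    cap = cap + 272
    limit = 119
    cap = cap * 6
    limit = 5 // limit
    limit = limit + 123
    cap = limit + 177
    limit = limit // 22
    limit = cap * limit
    return cap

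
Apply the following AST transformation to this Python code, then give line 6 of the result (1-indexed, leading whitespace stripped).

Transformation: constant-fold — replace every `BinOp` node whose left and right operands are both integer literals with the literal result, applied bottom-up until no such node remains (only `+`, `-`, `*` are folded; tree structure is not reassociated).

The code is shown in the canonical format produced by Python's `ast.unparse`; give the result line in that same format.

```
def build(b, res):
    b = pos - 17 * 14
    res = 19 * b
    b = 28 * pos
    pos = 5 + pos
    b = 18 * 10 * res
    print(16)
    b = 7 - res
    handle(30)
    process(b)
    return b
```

b = 180 * res

Transformed code:
def build(b, res):
    b = pos - 238
    res = 19 * b
    b = 28 * pos
    pos = 5 + pos
    b = 180 * res
    print(16)
    b = 7 - res
    handle(30)
    process(b)
    return b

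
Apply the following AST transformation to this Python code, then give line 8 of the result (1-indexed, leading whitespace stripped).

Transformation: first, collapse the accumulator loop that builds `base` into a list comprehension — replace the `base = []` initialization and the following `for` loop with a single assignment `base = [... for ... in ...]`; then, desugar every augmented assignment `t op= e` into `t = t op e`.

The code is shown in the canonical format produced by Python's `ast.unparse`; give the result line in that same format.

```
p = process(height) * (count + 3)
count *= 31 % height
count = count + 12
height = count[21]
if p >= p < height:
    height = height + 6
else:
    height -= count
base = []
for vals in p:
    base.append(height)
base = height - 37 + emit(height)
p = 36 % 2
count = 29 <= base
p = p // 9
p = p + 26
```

Transformed code:
p = process(height) * (count + 3)
count = count * (31 % height)
count = count + 12
height = count[21]
if p >= p < height:
    height = height + 6
else:
    height = height - count
base = [height for vals in p]
base = height - 37 + emit(height)
p = 36 % 2
count = 29 <= base
p = p // 9
p = p + 26

height = height - count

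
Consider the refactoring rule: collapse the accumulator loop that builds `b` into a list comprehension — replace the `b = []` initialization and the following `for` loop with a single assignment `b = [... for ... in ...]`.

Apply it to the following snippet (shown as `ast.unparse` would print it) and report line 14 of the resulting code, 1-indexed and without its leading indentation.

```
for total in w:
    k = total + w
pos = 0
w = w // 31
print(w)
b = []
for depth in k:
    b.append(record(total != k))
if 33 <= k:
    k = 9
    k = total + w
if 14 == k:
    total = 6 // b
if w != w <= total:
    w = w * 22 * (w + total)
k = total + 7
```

k = total + 7

Transformed code:
for total in w:
    k = total + w
pos = 0
w = w // 31
print(w)
b = [record(total != k) for depth in k]
if 33 <= k:
    k = 9
    k = total + w
if 14 == k:
    total = 6 // b
if w != w <= total:
    w = w * 22 * (w + total)
k = total + 7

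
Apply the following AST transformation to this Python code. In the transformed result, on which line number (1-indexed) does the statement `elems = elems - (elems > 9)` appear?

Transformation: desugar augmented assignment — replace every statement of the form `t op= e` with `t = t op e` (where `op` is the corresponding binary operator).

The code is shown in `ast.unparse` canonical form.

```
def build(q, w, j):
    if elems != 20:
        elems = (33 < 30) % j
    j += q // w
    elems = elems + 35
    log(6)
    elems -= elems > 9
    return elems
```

7

Transformed code:
def build(q, w, j):
    if elems != 20:
        elems = (33 < 30) % j
    j = j + q // w
    elems = elems + 35
    log(6)
    elems = elems - (elems > 9)
    return elems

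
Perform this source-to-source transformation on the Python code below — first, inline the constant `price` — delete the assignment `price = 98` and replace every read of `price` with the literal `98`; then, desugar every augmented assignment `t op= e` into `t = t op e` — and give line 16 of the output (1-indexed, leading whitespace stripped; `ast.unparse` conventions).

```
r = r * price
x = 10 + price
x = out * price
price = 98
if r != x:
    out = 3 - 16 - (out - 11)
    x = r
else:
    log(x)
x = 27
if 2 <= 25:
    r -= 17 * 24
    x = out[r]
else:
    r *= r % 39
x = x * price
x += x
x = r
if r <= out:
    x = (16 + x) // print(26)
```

x = x + x

Transformed code:
r = r * 98
x = 10 + 98
x = out * 98
if r != x:
    out = 3 - 16 - (out - 11)
    x = r
else:
    log(x)
x = 27
if 2 <= 25:
    r = r - 17 * 24
    x = out[r]
else:
    r = r * (r % 39)
x = x * 98
x = x + x
x = r
if r <= out:
    x = (16 + x) // print(26)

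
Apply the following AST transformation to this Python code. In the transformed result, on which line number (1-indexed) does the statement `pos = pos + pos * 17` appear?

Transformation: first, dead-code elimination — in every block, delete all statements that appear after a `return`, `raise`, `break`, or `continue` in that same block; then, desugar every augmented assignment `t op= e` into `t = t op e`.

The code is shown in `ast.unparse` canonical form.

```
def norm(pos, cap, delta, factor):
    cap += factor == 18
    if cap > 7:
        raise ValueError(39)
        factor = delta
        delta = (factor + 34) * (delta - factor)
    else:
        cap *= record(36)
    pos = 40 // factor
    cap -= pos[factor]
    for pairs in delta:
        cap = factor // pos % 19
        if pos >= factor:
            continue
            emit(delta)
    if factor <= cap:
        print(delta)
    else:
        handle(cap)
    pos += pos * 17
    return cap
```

17

Transformed code:
def norm(pos, cap, delta, factor):
    cap = cap + (factor == 18)
    if cap > 7:
        raise ValueError(39)
    else:
        cap = cap * record(36)
    pos = 40 // factor
    cap = cap - pos[factor]
    for pairs in delta:
        cap = factor // pos % 19
        if pos >= factor:
            continue
    if factor <= cap:
        print(delta)
    else:
        handle(cap)
    pos = pos + pos * 17
    return cap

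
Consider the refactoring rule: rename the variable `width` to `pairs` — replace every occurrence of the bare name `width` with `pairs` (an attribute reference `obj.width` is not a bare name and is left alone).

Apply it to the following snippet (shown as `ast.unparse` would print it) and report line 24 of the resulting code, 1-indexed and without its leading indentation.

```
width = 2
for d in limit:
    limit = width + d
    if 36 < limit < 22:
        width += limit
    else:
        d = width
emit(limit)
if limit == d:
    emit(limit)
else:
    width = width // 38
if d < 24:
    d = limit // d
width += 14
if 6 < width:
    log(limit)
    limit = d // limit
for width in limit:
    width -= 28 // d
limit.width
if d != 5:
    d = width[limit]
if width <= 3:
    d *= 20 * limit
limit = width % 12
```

Transformed code:
pairs = 2
for d in limit:
    limit = pairs + d
    if 36 < limit < 22:
        pairs += limit
    else:
        d = pairs
emit(limit)
if limit == d:
    emit(limit)
else:
    pairs = pairs // 38
if d < 24:
    d = limit // d
pairs += 14
if 6 < pairs:
    log(limit)
    limit = d // limit
for pairs in limit:
    pairs -= 28 // d
limit.width
if d != 5:
    d = pairs[limit]
if pairs <= 3:
    d *= 20 * limit
limit = pairs % 12

if pairs <= 3:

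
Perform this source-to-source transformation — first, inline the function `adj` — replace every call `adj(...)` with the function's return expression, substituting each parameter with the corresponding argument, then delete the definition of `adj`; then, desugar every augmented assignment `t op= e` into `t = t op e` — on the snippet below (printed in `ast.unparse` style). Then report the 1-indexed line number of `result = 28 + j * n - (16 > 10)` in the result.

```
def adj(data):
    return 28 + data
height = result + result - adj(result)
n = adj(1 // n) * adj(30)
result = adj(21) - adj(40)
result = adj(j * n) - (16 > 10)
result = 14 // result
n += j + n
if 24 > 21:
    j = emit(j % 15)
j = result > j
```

4

Transformed code:
height = result + result - (28 + result)
n = (28 + 1 // n) * (28 + 30)
result = 28 + 21 - (28 + 40)
result = 28 + j * n - (16 > 10)
result = 14 // result
n = n + (j + n)
if 24 > 21:
    j = emit(j % 15)
j = result > j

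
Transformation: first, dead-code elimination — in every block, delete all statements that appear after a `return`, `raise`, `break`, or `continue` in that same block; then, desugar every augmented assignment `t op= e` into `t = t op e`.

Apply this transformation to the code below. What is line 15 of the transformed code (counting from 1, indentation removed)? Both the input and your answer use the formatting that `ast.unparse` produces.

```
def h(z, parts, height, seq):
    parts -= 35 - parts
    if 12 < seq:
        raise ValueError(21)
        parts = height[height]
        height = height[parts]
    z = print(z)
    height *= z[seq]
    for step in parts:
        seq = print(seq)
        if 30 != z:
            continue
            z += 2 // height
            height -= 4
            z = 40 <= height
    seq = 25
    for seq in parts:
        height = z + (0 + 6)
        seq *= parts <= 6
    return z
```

return z

Transformed code:
def h(z, parts, height, seq):
    parts = parts - (35 - parts)
    if 12 < seq:
        raise ValueError(21)
    z = print(z)
    height = height * z[seq]
    for step in parts:
        seq = print(seq)
        if 30 != z:
            continue
    seq = 25
    for seq in parts:
        height = z + (0 + 6)
        seq = seq * (parts <= 6)
    return z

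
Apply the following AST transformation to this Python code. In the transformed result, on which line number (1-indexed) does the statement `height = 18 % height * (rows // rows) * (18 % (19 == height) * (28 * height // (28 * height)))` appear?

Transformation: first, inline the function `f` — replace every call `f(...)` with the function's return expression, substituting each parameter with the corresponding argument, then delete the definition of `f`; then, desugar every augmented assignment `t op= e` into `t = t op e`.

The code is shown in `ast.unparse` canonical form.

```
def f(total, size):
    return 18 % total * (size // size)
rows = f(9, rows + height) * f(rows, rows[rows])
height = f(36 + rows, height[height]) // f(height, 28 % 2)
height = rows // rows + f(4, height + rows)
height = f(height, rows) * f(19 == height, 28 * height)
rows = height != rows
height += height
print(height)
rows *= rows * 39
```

Transformed code:
rows = 18 % 9 * ((rows + height) // (rows + height)) * (18 % rows * (rows[rows] // rows[rows]))
height = 18 % (36 + rows) * (height[height] // height[height]) // (18 % height * (28 % 2 // (28 % 2)))
height = rows // rows + 18 % 4 * ((height + rows) // (height + rows))
height = 18 % height * (rows // rows) * (18 % (19 == height) * (28 * height // (28 * height)))
rows = height != rows
height = height + height
print(height)
rows = rows * (rows * 39)

4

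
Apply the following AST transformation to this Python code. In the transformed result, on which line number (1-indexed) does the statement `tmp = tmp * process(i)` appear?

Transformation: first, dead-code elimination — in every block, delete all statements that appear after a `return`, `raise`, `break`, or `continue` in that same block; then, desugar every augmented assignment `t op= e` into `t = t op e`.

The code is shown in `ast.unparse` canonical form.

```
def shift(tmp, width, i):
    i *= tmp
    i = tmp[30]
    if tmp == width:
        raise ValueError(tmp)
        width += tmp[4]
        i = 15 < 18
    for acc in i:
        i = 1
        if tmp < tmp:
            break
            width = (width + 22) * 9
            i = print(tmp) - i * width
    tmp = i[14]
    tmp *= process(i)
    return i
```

11

Transformed code:
def shift(tmp, width, i):
    i = i * tmp
    i = tmp[30]
    if tmp == width:
        raise ValueError(tmp)
    for acc in i:
        i = 1
        if tmp < tmp:
            break
    tmp = i[14]
    tmp = tmp * process(i)
    return i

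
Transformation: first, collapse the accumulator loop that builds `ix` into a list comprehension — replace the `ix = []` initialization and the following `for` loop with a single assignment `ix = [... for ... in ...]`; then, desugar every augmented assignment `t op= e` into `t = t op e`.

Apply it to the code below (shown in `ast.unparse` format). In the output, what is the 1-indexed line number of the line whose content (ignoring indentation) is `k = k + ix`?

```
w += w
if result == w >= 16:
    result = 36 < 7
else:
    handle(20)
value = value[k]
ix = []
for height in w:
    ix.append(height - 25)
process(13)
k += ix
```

Transformed code:
w = w + w
if result == w >= 16:
    result = 36 < 7
else:
    handle(20)
value = value[k]
ix = [height - 25 for height in w]
process(13)
k = k + ix

9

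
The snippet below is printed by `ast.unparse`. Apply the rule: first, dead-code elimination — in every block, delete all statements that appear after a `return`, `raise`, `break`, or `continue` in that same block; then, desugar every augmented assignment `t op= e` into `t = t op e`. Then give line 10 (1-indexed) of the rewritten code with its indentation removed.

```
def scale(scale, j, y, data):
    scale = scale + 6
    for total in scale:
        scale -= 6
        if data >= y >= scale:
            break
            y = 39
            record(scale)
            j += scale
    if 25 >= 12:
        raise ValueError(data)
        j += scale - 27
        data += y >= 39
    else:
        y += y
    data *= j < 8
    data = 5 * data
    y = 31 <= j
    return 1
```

Transformed code:
def scale(scale, j, y, data):
    scale = scale + 6
    for total in scale:
        scale = scale - 6
        if data >= y >= scale:
            break
    if 25 >= 12:
        raise ValueError(data)
    else:
        y = y + y
    data = data * (j < 8)
    data = 5 * data
    y = 31 <= j
    return 1

y = y + y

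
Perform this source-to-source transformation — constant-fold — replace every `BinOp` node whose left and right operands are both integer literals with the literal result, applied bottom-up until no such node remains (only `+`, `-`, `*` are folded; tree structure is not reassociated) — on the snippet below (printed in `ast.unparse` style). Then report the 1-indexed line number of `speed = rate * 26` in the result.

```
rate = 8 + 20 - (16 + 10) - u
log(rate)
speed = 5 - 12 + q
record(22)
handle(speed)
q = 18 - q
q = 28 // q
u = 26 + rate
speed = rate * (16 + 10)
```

9

Transformed code:
rate = 2 - u
log(rate)
speed = -7 + q
record(22)
handle(speed)
q = 18 - q
q = 28 // q
u = 26 + rate
speed = rate * 26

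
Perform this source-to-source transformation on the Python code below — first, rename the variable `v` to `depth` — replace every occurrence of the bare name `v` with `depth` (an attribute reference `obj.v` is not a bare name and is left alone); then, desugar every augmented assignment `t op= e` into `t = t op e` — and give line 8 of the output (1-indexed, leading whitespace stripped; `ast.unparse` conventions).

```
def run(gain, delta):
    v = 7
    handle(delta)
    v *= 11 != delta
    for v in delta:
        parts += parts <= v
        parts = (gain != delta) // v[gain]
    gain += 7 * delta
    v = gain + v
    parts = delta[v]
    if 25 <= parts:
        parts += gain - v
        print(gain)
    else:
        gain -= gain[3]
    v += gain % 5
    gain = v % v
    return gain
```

gain = gain + 7 * delta

Transformed code:
def run(gain, delta):
    depth = 7
    handle(delta)
    depth = depth * (11 != delta)
    for depth in delta:
        parts = parts + (parts <= depth)
        parts = (gain != delta) // depth[gain]
    gain = gain + 7 * delta
    depth = gain + depth
    parts = delta[depth]
    if 25 <= parts:
        parts = parts + (gain - depth)
        print(gain)
    else:
        gain = gain - gain[3]
    depth = depth + gain % 5
    gain = depth % depth
    return gain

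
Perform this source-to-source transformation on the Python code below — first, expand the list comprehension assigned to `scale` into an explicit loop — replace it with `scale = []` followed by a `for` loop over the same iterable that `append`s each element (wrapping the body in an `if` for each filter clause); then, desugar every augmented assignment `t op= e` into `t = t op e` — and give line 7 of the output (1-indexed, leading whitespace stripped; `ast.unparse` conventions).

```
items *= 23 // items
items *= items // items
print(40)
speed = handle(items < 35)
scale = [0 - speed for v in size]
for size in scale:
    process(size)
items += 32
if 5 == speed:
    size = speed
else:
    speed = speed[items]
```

scale.append(0 - speed)

Transformed code:
items = items * (23 // items)
items = items * (items // items)
print(40)
speed = handle(items < 35)
scale = []
for v in size:
    scale.append(0 - speed)
for size in scale:
    process(size)
items = items + 32
if 5 == speed:
    size = speed
else:
    speed = speed[items]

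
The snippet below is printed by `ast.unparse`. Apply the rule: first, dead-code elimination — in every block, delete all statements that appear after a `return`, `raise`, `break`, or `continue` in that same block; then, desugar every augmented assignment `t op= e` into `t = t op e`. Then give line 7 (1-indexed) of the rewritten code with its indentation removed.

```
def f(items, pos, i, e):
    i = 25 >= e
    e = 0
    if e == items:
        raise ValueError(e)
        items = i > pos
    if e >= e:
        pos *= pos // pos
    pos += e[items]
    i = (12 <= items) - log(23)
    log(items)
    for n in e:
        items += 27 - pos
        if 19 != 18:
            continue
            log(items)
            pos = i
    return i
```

pos = pos * (pos // pos)

Transformed code:
def f(items, pos, i, e):
    i = 25 >= e
    e = 0
    if e == items:
        raise ValueError(e)
    if e >= e:
        pos = pos * (pos // pos)
    pos = pos + e[items]
    i = (12 <= items) - log(23)
    log(items)
    for n in e:
        items = items + (27 - pos)
        if 19 != 18:
            continue
    return i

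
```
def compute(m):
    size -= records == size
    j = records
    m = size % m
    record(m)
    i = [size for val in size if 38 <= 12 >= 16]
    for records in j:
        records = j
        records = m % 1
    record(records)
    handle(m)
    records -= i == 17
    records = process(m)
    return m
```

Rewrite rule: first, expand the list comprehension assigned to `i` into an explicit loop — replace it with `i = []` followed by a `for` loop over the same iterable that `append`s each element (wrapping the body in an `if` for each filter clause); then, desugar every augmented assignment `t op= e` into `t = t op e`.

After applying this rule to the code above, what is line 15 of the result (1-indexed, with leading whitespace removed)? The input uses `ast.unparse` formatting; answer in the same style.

records = records - (i == 17)

Transformed code:
def compute(m):
    size = size - (records == size)
    j = records
    m = size % m
    record(m)
    i = []
    for val in size:
        if 38 <= 12 >= 16:
            i.append(size)
    for records in j:
        records = j
        records = m % 1
    record(records)
    handle(m)
    records = records - (i == 17)
    records = process(m)
    return m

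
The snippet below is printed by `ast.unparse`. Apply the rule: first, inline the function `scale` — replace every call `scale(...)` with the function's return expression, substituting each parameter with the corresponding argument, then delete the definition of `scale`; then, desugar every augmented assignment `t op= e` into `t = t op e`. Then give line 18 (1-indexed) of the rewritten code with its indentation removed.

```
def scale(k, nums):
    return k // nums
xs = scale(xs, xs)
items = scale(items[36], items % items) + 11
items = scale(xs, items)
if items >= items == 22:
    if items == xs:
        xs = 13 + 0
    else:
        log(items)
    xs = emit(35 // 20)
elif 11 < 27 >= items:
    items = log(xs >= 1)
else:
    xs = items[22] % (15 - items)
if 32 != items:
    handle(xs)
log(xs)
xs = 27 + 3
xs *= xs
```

Transformed code:
xs = xs // xs
items = items[36] // (items % items) + 11
items = xs // items
if items >= items == 22:
    if items == xs:
        xs = 13 + 0
    else:
        log(items)
    xs = emit(35 // 20)
elif 11 < 27 >= items:
    items = log(xs >= 1)
else:
    xs = items[22] % (15 - items)
if 32 != items:
    handle(xs)
log(xs)
xs = 27 + 3
xs = xs * xs

xs = xs * xs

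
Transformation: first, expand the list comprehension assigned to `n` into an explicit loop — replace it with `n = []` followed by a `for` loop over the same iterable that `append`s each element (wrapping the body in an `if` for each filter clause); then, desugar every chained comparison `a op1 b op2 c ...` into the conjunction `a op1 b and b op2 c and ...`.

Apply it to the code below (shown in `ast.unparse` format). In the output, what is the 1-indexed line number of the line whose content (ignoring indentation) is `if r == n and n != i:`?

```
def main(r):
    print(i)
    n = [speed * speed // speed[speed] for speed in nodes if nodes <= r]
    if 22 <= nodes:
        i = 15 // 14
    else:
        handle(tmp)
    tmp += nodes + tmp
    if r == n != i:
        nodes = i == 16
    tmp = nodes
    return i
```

12

Transformed code:
def main(r):
    print(i)
    n = []
    for speed in nodes:
        if nodes <= r:
            n.append(speed * speed // speed[speed])
    if 22 <= nodes:
        i = 15 // 14
    else:
        handle(tmp)
    tmp += nodes + tmp
    if r == n and n != i:
        nodes = i == 16
    tmp = nodes
    return i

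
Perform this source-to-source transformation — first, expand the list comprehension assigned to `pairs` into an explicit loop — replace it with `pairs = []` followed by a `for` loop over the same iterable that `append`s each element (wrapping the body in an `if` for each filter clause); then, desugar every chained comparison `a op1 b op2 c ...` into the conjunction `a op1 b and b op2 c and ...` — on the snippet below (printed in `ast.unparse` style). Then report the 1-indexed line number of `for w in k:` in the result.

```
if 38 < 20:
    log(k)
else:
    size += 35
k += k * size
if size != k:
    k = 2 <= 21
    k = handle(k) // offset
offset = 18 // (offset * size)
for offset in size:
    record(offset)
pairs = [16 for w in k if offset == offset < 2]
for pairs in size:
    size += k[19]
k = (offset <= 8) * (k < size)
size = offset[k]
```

13

Transformed code:
if 38 < 20:
    log(k)
else:
    size += 35
k += k * size
if size != k:
    k = 2 <= 21
    k = handle(k) // offset
offset = 18 // (offset * size)
for offset in size:
    record(offset)
pairs = []
for w in k:
    if offset == offset and offset < 2:
        pairs.append(16)
for pairs in size:
    size += k[19]
k = (offset <= 8) * (k < size)
size = offset[k]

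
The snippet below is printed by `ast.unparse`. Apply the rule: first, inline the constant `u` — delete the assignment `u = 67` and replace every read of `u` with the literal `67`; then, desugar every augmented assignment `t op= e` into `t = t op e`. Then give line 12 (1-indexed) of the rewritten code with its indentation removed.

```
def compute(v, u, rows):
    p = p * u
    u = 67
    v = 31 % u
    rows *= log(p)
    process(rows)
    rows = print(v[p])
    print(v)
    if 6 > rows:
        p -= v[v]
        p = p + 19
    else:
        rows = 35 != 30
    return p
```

Transformed code:
def compute(v, u, rows):
    p = p * 67
    v = 31 % 67
    rows = rows * log(p)
    process(rows)
    rows = print(v[p])
    print(v)
    if 6 > rows:
        p = p - v[v]
        p = p + 19
    else:
        rows = 35 != 30
    return p

rows = 35 != 30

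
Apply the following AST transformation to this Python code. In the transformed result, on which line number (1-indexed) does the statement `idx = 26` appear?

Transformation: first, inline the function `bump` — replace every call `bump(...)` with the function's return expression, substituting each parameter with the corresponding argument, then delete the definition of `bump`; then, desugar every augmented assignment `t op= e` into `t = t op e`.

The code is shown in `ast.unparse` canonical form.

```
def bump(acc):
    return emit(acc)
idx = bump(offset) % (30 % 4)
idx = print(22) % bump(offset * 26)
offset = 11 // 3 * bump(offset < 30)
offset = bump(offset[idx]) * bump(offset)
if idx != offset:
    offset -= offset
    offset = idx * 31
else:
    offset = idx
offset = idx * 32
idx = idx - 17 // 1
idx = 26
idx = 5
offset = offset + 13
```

Transformed code:
idx = emit(offset) % (30 % 4)
idx = print(22) % emit(offset * 26)
offset = 11 // 3 * emit(offset < 30)
offset = emit(offset[idx]) * emit(offset)
if idx != offset:
    offset = offset - offset
    offset = idx * 31
else:
    offset = idx
offset = idx * 32
idx = idx - 17 // 1
idx = 26
idx = 5
offset = offset + 13

12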